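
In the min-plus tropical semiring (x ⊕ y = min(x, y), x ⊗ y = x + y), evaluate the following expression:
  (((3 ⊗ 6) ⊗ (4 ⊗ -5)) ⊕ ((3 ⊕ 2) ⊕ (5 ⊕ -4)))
(((3 ⊗ 6) ⊗ (4 ⊗ -5)) ⊕ ((3 ⊕ 2) ⊕ (5 ⊕ -4))) = -4

Expand innermost to outermost. Recall ⊕ takes the minimum of its arguments and ⊗ takes their sum. Working out the expression (((3 ⊗ 6) ⊗ (4 ⊗ -5)) ⊕ ((3 ⊕ 2) ⊕ (5 ⊕ -4))) gives -4.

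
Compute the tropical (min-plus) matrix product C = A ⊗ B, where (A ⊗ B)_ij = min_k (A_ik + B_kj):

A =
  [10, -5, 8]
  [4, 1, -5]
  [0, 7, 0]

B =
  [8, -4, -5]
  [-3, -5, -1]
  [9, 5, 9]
A ⊗ B =
  [-8, -10, -6]
  [-2, -4, -1]
  [4, -4, -5]

Apply the min-plus product entry-by-entry:
  C[0][0] = min over k of (A[0][0] + B[0][0] = 10 + 8 = 18, A[0][1] + B[1][0] = -5 + -3 = -8, A[0][2] + B[2][0] = 8 + 9 = 17) = -8 (attained at k = 1)
  C[0][1] = min over k of (A[0][0] + B[0][1] = 10 + -4 = 6, A[0][1] + B[1][1] = -5 + -5 = -10, A[0][2] + B[2][1] = 8 + 5 = 13) = -10 (attained at k = 1)
  C[0][2] = min over k of (A[0][0] + B[0][2] = 10 + -5 = 5, A[0][1] + B[1][2] = -5 + -1 = -6, A[0][2] + B[2][2] = 8 + 9 = 17) = -6 (attained at k = 1)
  C[1][0] = min over k of (A[1][0] + B[0][0] = 4 + 8 = 12, A[1][1] + B[1][0] = 1 + -3 = -2, A[1][2] + B[2][0] = -5 + 9 = 4) = -2 (attained at k = 1)
  C[1][1] = min over k of (A[1][0] + B[0][1] = 4 + -4 = 0, A[1][1] + B[1][1] = 1 + -5 = -4, A[1][2] + B[2][1] = -5 + 5 = 0) = -4 (attained at k = 1)
  C[1][2] = min over k of (A[1][0] + B[0][2] = 4 + -5 = -1, A[1][1] + B[1][2] = 1 + -1 = 0, A[1][2] + B[2][2] = -5 + 9 = 4) = -1 (attained at k = 0)
  C[2][0] = min over k of (A[2][0] + B[0][0] = 0 + 8 = 8, A[2][1] + B[1][0] = 7 + -3 = 4, A[2][2] + B[2][0] = 0 + 9 = 9) = 4 (attained at k = 1)
  C[2][1] = min over k of (A[2][0] + B[0][1] = 0 + -4 = -4, A[2][1] + B[1][1] = 7 + -5 = 2, A[2][2] + B[2][1] = 0 + 5 = 5) = -4 (attained at k = 0)
  C[2][2] = min over k of (A[2][0] + B[0][2] = 0 + -5 = -5, A[2][1] + B[1][2] = 7 + -1 = 6, A[2][2] + B[2][2] = 0 + 9 = 9) = -5 (attained at k = 0)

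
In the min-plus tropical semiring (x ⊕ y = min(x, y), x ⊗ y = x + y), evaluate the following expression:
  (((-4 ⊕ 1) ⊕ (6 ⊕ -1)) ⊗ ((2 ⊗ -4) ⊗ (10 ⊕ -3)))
(((-4 ⊕ 1) ⊕ (6 ⊕ -1)) ⊗ ((2 ⊗ -4) ⊗ (10 ⊕ -3))) = -9

Expand innermost to outermost. Recall ⊕ takes the minimum of its arguments and ⊗ takes their sum. Working out the expression (((-4 ⊕ 1) ⊕ (6 ⊕ -1)) ⊗ ((2 ⊗ -4) ⊗ (10 ⊕ -3))) gives -9.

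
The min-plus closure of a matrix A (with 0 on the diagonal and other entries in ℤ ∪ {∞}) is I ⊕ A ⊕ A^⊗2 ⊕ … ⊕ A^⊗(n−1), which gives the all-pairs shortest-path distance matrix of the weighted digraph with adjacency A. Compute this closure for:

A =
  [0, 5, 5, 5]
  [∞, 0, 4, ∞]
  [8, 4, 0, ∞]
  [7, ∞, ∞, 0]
Closure =
  [0, 5, 5, 5]
  [12, 0, 4, 17]
  [8, 4, 0, 13]
  [7, 12, 12, 0]

This is the Floyd-Warshall all-pairs shortest-path computation. For each intermediate vertex k = 0, 1, …, 3, update dist[i][j] ← min(dist[i][j], dist[i][k] + dist[k][j]). The final matrix gives, for each (i, j), the minimum total weight of any directed path from i to j (possibly empty when i = j).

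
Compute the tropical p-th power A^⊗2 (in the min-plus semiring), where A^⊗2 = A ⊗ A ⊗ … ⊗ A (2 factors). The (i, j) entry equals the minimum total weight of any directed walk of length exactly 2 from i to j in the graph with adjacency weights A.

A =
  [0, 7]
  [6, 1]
A^⊗2 =
  [0, 7]
  [6, 2]

Each entry (A^⊗2)_ij equals the minimum over all length-2 walks i = v_0 → v_1 → … → v_2 = j of Σ_t A[v_t][v_{t+1}]. For example, for (i, j) = (0, 1) we minimise over 2 possible intermediate vertex sequences; the minimum is 7, attained along the walk 0 → 0 → 1.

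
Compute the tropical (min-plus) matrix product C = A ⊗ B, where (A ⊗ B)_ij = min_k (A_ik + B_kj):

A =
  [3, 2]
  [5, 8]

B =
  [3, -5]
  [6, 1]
A ⊗ B =
  [6, -2]
  [8, 0]

Apply the min-plus product entry-by-entry:
  C[0][0] = min over k of (A[0][0] + B[0][0] = 3 + 3 = 6, A[0][1] + B[1][0] = 2 + 6 = 8) = 6 (attained at k = 0)
  C[0][1] = min over k of (A[0][0] + B[0][1] = 3 + -5 = -2, A[0][1] + B[1][1] = 2 + 1 = 3) = -2 (attained at k = 0)
  C[1][0] = min over k of (A[1][0] + B[0][0] = 5 + 3 = 8, A[1][1] + B[1][0] = 8 + 6 = 14) = 8 (attained at k = 0)
  C[1][1] = min over k of (A[1][0] + B[0][1] = 5 + -5 = 0, A[1][1] + B[1][1] = 8 + 1 = 9) = 0 (attained at k = 0)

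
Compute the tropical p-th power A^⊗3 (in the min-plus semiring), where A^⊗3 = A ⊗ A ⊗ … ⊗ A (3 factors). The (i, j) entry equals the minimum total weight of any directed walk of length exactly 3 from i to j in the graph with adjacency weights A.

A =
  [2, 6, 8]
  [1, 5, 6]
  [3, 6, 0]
A^⊗3 =
  [6, 10, 8]
  [5, 9, 6]
  [3, 6, 0]

Each entry (A^⊗3)_ij equals the minimum over all length-3 walks i = v_0 → v_1 → … → v_3 = j of Σ_t A[v_t][v_{t+1}]. For example, for (i, j) = (0, 2) we minimise over 9 possible intermediate vertex sequences; the minimum is 8, attained along the walk 0 → 2 → 2 → 2.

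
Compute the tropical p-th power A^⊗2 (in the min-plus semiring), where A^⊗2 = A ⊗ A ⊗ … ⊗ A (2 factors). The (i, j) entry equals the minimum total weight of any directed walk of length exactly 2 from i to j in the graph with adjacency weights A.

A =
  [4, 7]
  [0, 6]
A^⊗2 =
  [7, 11]
  [4, 7]

Each entry (A^⊗2)_ij equals the minimum over all length-2 walks i = v_0 → v_1 → … → v_2 = j of Σ_t A[v_t][v_{t+1}]. For example, for (i, j) = (0, 1) we minimise over 2 possible intermediate vertex sequences; the minimum is 11, attained along the walk 0 → 0 → 1.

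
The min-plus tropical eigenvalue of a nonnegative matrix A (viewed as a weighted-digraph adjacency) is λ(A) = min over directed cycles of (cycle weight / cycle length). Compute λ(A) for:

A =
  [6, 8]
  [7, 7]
λ(A) = 6

Enumerate directed cycles and compute their means (weight / length). Sample:
  cycle 0 → 0: weight = 6, length = 1, mean = 6/1 ≈ 6.000
  cycle 1 → 1: weight = 7, length = 1, mean = 7/1 ≈ 7.000
  cycle 0 → 1 → 0: weight = 15, length = 2, mean = 15/2 ≈ 7.500
  cycle 1 → 0 → 1: weight = 15, length = 2, mean = 15/2 ≈ 7.500
Minimum mean = 6.000, attained e.g. along the cycle 0 → 0 with weight 6 and length 1. So λ(A) = 6/1 = 6.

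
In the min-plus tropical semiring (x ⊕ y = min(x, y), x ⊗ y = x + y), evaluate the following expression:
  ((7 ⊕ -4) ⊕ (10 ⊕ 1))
((7 ⊕ -4) ⊕ (10 ⊕ 1)) = -4

Expand innermost to outermost. Recall ⊕ takes the minimum of its arguments and ⊗ takes their sum. Working out the expression ((7 ⊕ -4) ⊕ (10 ⊕ 1)) gives -4.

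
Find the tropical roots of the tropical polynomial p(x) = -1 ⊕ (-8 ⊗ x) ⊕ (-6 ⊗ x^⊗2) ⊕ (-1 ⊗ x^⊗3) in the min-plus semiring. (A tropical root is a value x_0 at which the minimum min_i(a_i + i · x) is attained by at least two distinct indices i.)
Roots: {-5, -2, 7}

Each tropical root is a break point of the lower envelope of the lines y = a_i + i · x (there are 4 lines, with slopes 0, 1, ..., 3). Only the lines that attain the minimum somewhere contribute to roots; other lines are dominated. Here the surviving (envelope) indices are i = 3, i = 2, i = 1, i = 0.
Intersections between consecutive envelope lines give the roots: for adjacent envelope indices i < j the intersection is x = (a_i − a_j) / (j − i). Reading off the sorted break points: {-5, -2, 7}.
Verification: at each break x_0, at least two indices attain the minimum of min_i(a_i + i · x_0).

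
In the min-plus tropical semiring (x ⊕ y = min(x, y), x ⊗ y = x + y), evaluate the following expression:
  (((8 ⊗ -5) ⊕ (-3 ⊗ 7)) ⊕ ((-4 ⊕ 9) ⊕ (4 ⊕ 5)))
(((8 ⊗ -5) ⊕ (-3 ⊗ 7)) ⊕ ((-4 ⊕ 9) ⊕ (4 ⊕ 5))) = -4

Expand innermost to outermost. Recall ⊕ takes the minimum of its arguments and ⊗ takes their sum. Working out the expression (((8 ⊗ -5) ⊕ (-3 ⊗ 7)) ⊕ ((-4 ⊕ 9) ⊕ (4 ⊕ 5))) gives -4.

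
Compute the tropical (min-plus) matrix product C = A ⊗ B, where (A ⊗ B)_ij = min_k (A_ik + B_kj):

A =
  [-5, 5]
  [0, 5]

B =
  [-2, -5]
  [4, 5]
A ⊗ B =
  [-7, -10]
  [-2, -5]

Apply the min-plus product entry-by-entry:
  C[0][0] = min over k of (A[0][0] + B[0][0] = -5 + -2 = -7, A[0][1] + B[1][0] = 5 + 4 = 9) = -7 (attained at k = 0)
  C[0][1] = min over k of (A[0][0] + B[0][1] = -5 + -5 = -10, A[0][1] + B[1][1] = 5 + 5 = 10) = -10 (attained at k = 0)
  C[1][0] = min over k of (A[1][0] + B[0][0] = 0 + -2 = -2, A[1][1] + B[1][0] = 5 + 4 = 9) = -2 (attained at k = 0)
  C[1][1] = min over k of (A[1][0] + B[0][1] = 0 + -5 = -5, A[1][1] + B[1][1] = 5 + 5 = 10) = -5 (attained at k = 0)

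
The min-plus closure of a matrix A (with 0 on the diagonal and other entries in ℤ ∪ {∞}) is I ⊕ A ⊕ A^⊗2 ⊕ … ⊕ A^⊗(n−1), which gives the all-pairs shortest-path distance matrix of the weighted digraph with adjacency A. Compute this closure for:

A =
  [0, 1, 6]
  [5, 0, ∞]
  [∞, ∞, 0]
Closure =
  [0, 1, 6]
  [5, 0, 11]
  [∞, ∞, 0]

This is the Floyd-Warshall all-pairs shortest-path computation. For each intermediate vertex k = 0, 1, …, 2, update dist[i][j] ← min(dist[i][j], dist[i][k] + dist[k][j]). The final matrix gives, for each (i, j), the minimum total weight of any directed path from i to j (possibly empty when i = j).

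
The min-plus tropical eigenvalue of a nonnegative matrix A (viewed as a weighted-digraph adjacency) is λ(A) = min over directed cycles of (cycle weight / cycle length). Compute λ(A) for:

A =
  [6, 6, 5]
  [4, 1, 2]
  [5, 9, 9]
λ(A) = 1

Enumerate directed cycles and compute their means (weight / length). Sample:
  cycle 0 → 0: weight = 6, length = 1, mean = 6/1 ≈ 6.000
  cycle 1 → 1: weight = 1, length = 1, mean = 1/1 ≈ 1.000
  cycle 2 → 2: weight = 9, length = 1, mean = 9/1 ≈ 9.000
  cycle 0 → 1 → 0: weight = 10, length = 2, mean = 10/2 ≈ 5.000
  cycle 0 → 2 → 0: weight = 10, length = 2, mean = 10/2 ≈ 5.000
  cycle 1 → 0 → 1: weight = 10, length = 2, mean = 10/2 ≈ 5.000
Minimum mean = 1.000, attained e.g. along the cycle 1 → 1 with weight 1 and length 1. So λ(A) = 1/1 = 1.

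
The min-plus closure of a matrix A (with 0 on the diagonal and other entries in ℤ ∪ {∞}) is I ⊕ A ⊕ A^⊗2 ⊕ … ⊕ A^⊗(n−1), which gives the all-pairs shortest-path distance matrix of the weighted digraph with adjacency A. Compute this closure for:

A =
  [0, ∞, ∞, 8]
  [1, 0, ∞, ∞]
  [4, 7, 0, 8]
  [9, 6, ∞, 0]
Closure =
  [0, 14, ∞, 8]
  [1, 0, ∞, 9]
  [4, 7, 0, 8]
  [7, 6, ∞, 0]

This is the Floyd-Warshall all-pairs shortest-path computation. For each intermediate vertex k = 0, 1, …, 3, update dist[i][j] ← min(dist[i][j], dist[i][k] + dist[k][j]). The final matrix gives, for each (i, j), the minimum total weight of any directed path from i to j (possibly empty when i = j).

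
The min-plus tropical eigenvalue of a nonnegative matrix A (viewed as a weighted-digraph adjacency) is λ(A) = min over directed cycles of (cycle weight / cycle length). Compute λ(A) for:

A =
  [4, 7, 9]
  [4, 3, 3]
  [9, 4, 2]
λ(A) = 2

Enumerate directed cycles and compute their means (weight / length). Sample:
  cycle 0 → 0: weight = 4, length = 1, mean = 4/1 ≈ 4.000
  cycle 1 → 1: weight = 3, length = 1, mean = 3/1 ≈ 3.000
  cycle 2 → 2: weight = 2, length = 1, mean = 2/1 ≈ 2.000
  cycle 0 → 1 → 0: weight = 11, length = 2, mean = 11/2 ≈ 5.500
  cycle 0 → 2 → 0: weight = 18, length = 2, mean = 18/2 ≈ 9.000
  cycle 1 → 0 → 1: weight = 11, length = 2, mean = 11/2 ≈ 5.500
Minimum mean = 2.000, attained e.g. along the cycle 2 → 2 with weight 2 and length 1. So λ(A) = 2/1 = 2.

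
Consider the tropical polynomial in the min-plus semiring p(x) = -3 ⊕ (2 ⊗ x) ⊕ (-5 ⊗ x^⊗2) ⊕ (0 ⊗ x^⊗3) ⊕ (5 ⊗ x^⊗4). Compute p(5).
p(5) = -3

A tropical monomial a ⊗ x^⊗i evaluates to a + i · x. Evaluating each term at x = 5:
  Term 0 contributes -3 + 0 · 5 = -3
  Term 1 contributes 2 + 1 · 5 = 7
  Term 2 contributes -5 + 2 · 5 = 5
  Term 3 contributes 0 + 3 · 5 = 15
  Term 4 contributes 5 + 4 · 5 = 25
p(5) = ⊕ of these = min[-3, 7, 5, 15, 25] = -3.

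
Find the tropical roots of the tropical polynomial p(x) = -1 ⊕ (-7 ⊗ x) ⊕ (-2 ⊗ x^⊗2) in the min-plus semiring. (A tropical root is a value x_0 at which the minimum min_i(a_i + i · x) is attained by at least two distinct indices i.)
Roots: {-5, 6}

Each tropical root is a break point of the lower envelope of the lines y = a_i + i · x (there are 3 lines, with slopes 0, 1, ..., 2). Only the lines that attain the minimum somewhere contribute to roots; other lines are dominated. Here the surviving (envelope) indices are i = 2, i = 1, i = 0.
Intersections between consecutive envelope lines give the roots: for adjacent envelope indices i < j the intersection is x = (a_i − a_j) / (j − i). Reading off the sorted break points: {-5, 6}.
Verification: at each break x_0, at least two indices attain the minimum of min_i(a_i + i · x_0).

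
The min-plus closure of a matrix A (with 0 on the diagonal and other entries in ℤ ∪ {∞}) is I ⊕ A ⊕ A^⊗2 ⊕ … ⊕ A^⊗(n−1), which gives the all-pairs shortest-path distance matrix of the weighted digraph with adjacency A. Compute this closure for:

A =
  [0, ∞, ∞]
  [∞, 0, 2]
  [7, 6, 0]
Closure =
  [0, ∞, ∞]
  [9, 0, 2]
  [7, 6, 0]

This is the Floyd-Warshall all-pairs shortest-path computation. For each intermediate vertex k = 0, 1, …, 2, update dist[i][j] ← min(dist[i][j], dist[i][k] + dist[k][j]). The final matrix gives, for each (i, j), the minimum total weight of any directed path from i to j (possibly empty when i = j).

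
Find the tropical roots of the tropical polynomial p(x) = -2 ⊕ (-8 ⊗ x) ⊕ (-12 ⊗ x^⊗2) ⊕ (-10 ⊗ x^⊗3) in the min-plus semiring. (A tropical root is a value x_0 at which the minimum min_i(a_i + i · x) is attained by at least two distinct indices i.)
Roots: {-2, 4, 6}

Each tropical root is a break point of the lower envelope of the lines y = a_i + i · x (there are 4 lines, with slopes 0, 1, ..., 3). Only the lines that attain the minimum somewhere contribute to roots; other lines are dominated. Here the surviving (envelope) indices are i = 3, i = 2, i = 1, i = 0.
Intersections between consecutive envelope lines give the roots: for adjacent envelope indices i < j the intersection is x = (a_i − a_j) / (j − i). Reading off the sorted break points: {-2, 4, 6}.
Verification: at each break x_0, at least two indices attain the minimum of min_i(a_i + i · x_0).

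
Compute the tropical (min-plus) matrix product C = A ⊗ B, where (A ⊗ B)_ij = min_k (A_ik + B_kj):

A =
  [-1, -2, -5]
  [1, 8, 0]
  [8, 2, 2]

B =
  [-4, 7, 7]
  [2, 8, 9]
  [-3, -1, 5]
A ⊗ B =
  [-8, -6, 0]
  [-3, -1, 5]
  [-1, 1, 7]

Apply the min-plus product entry-by-entry:
  C[0][0] = min over k of (A[0][0] + B[0][0] = -1 + -4 = -5, A[0][1] + B[1][0] = -2 + 2 = 0, A[0][2] + B[2][0] = -5 + -3 = -8) = -8 (attained at k = 2)
  C[0][1] = min over k of (A[0][0] + B[0][1] = -1 + 7 = 6, A[0][1] + B[1][1] = -2 + 8 = 6, A[0][2] + B[2][1] = -5 + -1 = -6) = -6 (attained at k = 2)
  C[0][2] = min over k of (A[0][0] + B[0][2] = -1 + 7 = 6, A[0][1] + B[1][2] = -2 + 9 = 7, A[0][2] + B[2][2] = -5 + 5 = 0) = 0 (attained at k = 2)
  C[1][0] = min over k of (A[1][0] + B[0][0] = 1 + -4 = -3, A[1][1] + B[1][0] = 8 + 2 = 10, A[1][2] + B[2][0] = 0 + -3 = -3) = -3 (attained at k = 0)
  C[1][1] = min over k of (A[1][0] + B[0][1] = 1 + 7 = 8, A[1][1] + B[1][1] = 8 + 8 = 16, A[1][2] + B[2][1] = 0 + -1 = -1) = -1 (attained at k = 2)
  C[1][2] = min over k of (A[1][0] + B[0][2] = 1 + 7 = 8, A[1][1] + B[1][2] = 8 + 9 = 17, A[1][2] + B[2][2] = 0 + 5 = 5) = 5 (attained at k = 2)
  C[2][0] = min over k of (A[2][0] + B[0][0] = 8 + -4 = 4, A[2][1] + B[1][0] = 2 + 2 = 4, A[2][2] + B[2][0] = 2 + -3 = -1) = -1 (attained at k = 2)
  C[2][1] = min over k of (A[2][0] + B[0][1] = 8 + 7 = 15, A[2][1] + B[1][1] = 2 + 8 = 10, A[2][2] + B[2][1] = 2 + -1 = 1) = 1 (attained at k = 2)
  C[2][2] = min over k of (A[2][0] + B[0][2] = 8 + 7 = 15, A[2][1] + B[1][2] = 2 + 9 = 11, A[2][2] + B[2][2] = 2 + 5 = 7) = 7 (attained at k = 2)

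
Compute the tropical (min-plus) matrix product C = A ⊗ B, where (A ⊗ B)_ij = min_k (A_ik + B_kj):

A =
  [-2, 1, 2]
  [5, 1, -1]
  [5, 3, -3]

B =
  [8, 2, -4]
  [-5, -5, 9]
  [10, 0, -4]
A ⊗ B =
  [-4, -4, -6]
  [-4, -4, -5]
  [-2, -3, -7]

Apply the min-plus product entry-by-entry:
  C[0][0] = min over k of (A[0][0] + B[0][0] = -2 + 8 = 6, A[0][1] + B[1][0] = 1 + -5 = -4, A[0][2] + B[2][0] = 2 + 10 = 12) = -4 (attained at k = 1)
  C[0][1] = min over k of (A[0][0] + B[0][1] = -2 + 2 = 0, A[0][1] + B[1][1] = 1 + -5 = -4, A[0][2] + B[2][1] = 2 + 0 = 2) = -4 (attained at k = 1)
  C[0][2] = min over k of (A[0][0] + B[0][2] = -2 + -4 = -6, A[0][1] + B[1][2] = 1 + 9 = 10, A[0][2] + B[2][2] = 2 + -4 = -2) = -6 (attained at k = 0)
  C[1][0] = min over k of (A[1][0] + B[0][0] = 5 + 8 = 13, A[1][1] + B[1][0] = 1 + -5 = -4, A[1][2] + B[2][0] = -1 + 10 = 9) = -4 (attained at k = 1)
  C[1][1] = min over k of (A[1][0] + B[0][1] = 5 + 2 = 7, A[1][1] + B[1][1] = 1 + -5 = -4, A[1][2] + B[2][1] = -1 + 0 = -1) = -4 (attained at k = 1)
  C[1][2] = min over k of (A[1][0] + B[0][2] = 5 + -4 = 1, A[1][1] + B[1][2] = 1 + 9 = 10, A[1][2] + B[2][2] = -1 + -4 = -5) = -5 (attained at k = 2)
  C[2][0] = min over k of (A[2][0] + B[0][0] = 5 + 8 = 13, A[2][1] + B[1][0] = 3 + -5 = -2, A[2][2] + B[2][0] = -3 + 10 = 7) = -2 (attained at k = 1)
  C[2][1] = min over k of (A[2][0] + B[0][1] = 5 + 2 = 7, A[2][1] + B[1][1] = 3 + -5 = -2, A[2][2] + B[2][1] = -3 + 0 = -3) = -3 (attained at k = 2)
  C[2][2] = min over k of (A[2][0] + B[0][2] = 5 + -4 = 1, A[2][1] + B[1][2] = 3 + 9 = 12, A[2][2] + B[2][2] = -3 + -4 = -7) = -7 (attained at k = 2)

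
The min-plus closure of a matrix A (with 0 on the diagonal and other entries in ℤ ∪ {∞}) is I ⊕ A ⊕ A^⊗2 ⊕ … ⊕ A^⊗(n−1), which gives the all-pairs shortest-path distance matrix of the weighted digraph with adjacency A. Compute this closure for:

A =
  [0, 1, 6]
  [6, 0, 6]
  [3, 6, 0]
Closure =
  [0, 1, 6]
  [6, 0, 6]
  [3, 4, 0]

This is the Floyd-Warshall all-pairs shortest-path computation. For each intermediate vertex k = 0, 1, …, 2, update dist[i][j] ← min(dist[i][j], dist[i][k] + dist[k][j]). The final matrix gives, for each (i, j), the minimum total weight of any directed path from i to j (possibly empty when i = j).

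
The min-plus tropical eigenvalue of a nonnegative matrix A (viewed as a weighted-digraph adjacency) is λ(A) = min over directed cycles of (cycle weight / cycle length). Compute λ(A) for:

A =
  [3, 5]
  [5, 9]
λ(A) = 3

Enumerate directed cycles and compute their means (weight / length). Sample:
  cycle 0 → 0: weight = 3, length = 1, mean = 3/1 ≈ 3.000
  cycle 1 → 1: weight = 9, length = 1, mean = 9/1 ≈ 9.000
  cycle 0 → 1 → 0: weight = 10, length = 2, mean = 10/2 ≈ 5.000
  cycle 1 → 0 → 1: weight = 10, length = 2, mean = 10/2 ≈ 5.000
Minimum mean = 3.000, attained e.g. along the cycle 0 → 0 with weight 3 and length 1. So λ(A) = 3/1 = 3.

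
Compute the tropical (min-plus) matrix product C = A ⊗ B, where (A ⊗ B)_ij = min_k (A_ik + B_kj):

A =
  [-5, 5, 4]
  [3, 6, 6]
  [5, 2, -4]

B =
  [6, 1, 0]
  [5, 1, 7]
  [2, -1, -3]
A ⊗ B =
  [1, -4, -5]
  [8, 4, 3]
  [-2, -5, -7]

Apply the min-plus product entry-by-entry:
  C[0][0] = min over k of (A[0][0] + B[0][0] = -5 + 6 = 1, A[0][1] + B[1][0] = 5 + 5 = 10, A[0][2] + B[2][0] = 4 + 2 = 6) = 1 (attained at k = 0)
  C[0][1] = min over k of (A[0][0] + B[0][1] = -5 + 1 = -4, A[0][1] + B[1][1] = 5 + 1 = 6, A[0][2] + B[2][1] = 4 + -1 = 3) = -4 (attained at k = 0)
  C[0][2] = min over k of (A[0][0] + B[0][2] = -5 + 0 = -5, A[0][1] + B[1][2] = 5 + 7 = 12, A[0][2] + B[2][2] = 4 + -3 = 1) = -5 (attained at k = 0)
  C[1][0] = min over k of (A[1][0] + B[0][0] = 3 + 6 = 9, A[1][1] + B[1][0] = 6 + 5 = 11, A[1][2] + B[2][0] = 6 + 2 = 8) = 8 (attained at k = 2)
  C[1][1] = min over k of (A[1][0] + B[0][1] = 3 + 1 = 4, A[1][1] + B[1][1] = 6 + 1 = 7, A[1][2] + B[2][1] = 6 + -1 = 5) = 4 (attained at k = 0)
  C[1][2] = min over k of (A[1][0] + B[0][2] = 3 + 0 = 3, A[1][1] + B[1][2] = 6 + 7 = 13, A[1][2] + B[2][2] = 6 + -3 = 3) = 3 (attained at k = 0)
  C[2][0] = min over k of (A[2][0] + B[0][0] = 5 + 6 = 11, A[2][1] + B[1][0] = 2 + 5 = 7, A[2][2] + B[2][0] = -4 + 2 = -2) = -2 (attained at k = 2)
  C[2][1] = min over k of (A[2][0] + B[0][1] = 5 + 1 = 6, A[2][1] + B[1][1] = 2 + 1 = 3, A[2][2] + B[2][1] = -4 + -1 = -5) = -5 (attained at k = 2)
  C[2][2] = min over k of (A[2][0] + B[0][2] = 5 + 0 = 5, A[2][1] + B[1][2] = 2 + 7 = 9, A[2][2] + B[2][2] = -4 + -3 = -7) = -7 (attained at k = 2)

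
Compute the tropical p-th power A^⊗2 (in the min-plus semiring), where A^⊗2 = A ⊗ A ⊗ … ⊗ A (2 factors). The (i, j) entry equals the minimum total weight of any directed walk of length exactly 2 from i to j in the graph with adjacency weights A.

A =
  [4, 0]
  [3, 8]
A^⊗2 =
  [3, 4]
  [7, 3]

Each entry (A^⊗2)_ij equals the minimum over all length-2 walks i = v_0 → v_1 → … → v_2 = j of Σ_t A[v_t][v_{t+1}]. For example, for (i, j) = (0, 1) we minimise over 2 possible intermediate vertex sequences; the minimum is 4, attained along the walk 0 → 0 → 1.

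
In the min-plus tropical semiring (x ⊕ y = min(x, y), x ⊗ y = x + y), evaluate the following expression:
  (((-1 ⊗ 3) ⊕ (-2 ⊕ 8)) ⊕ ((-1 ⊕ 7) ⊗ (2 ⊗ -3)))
(((-1 ⊗ 3) ⊕ (-2 ⊕ 8)) ⊕ ((-1 ⊕ 7) ⊗ (2 ⊗ -3))) = -2

Expand innermost to outermost. Recall ⊕ takes the minimum of its arguments and ⊗ takes their sum. Working out the expression (((-1 ⊗ 3) ⊕ (-2 ⊕ 8)) ⊕ ((-1 ⊕ 7) ⊗ (2 ⊗ -3))) gives -2.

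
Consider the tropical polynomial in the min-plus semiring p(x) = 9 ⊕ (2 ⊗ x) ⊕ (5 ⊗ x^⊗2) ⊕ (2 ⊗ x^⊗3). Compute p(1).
p(1) = 3

A tropical monomial a ⊗ x^⊗i evaluates to a + i · x. Evaluating each term at x = 1:
  Term 0 contributes 9 + 0 · 1 = 9
  Term 1 contributes 2 + 1 · 1 = 3
  Term 2 contributes 5 + 2 · 1 = 7
  Term 3 contributes 2 + 3 · 1 = 5
p(1) = ⊕ of these = min[9, 3, 7, 5] = 3.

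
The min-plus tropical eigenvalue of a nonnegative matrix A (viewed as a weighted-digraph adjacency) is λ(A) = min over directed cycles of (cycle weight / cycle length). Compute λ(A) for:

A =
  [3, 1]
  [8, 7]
λ(A) = 3

Enumerate directed cycles and compute their means (weight / length). Sample:
  cycle 0 → 0: weight = 3, length = 1, mean = 3/1 ≈ 3.000
  cycle 1 → 1: weight = 7, length = 1, mean = 7/1 ≈ 7.000
  cycle 0 → 1 → 0: weight = 9, length = 2, mean = 9/2 ≈ 4.500
  cycle 1 → 0 → 1: weight = 9, length = 2, mean = 9/2 ≈ 4.500
Minimum mean = 3.000, attained e.g. along the cycle 0 → 0 with weight 3 and length 1. So λ(A) = 3/1 = 3.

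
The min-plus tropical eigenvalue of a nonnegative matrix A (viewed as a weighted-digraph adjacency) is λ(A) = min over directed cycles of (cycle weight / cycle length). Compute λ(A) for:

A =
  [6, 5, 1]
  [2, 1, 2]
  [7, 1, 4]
λ(A) = 1

Enumerate directed cycles and compute their means (weight / length). Sample:
  cycle 0 → 0: weight = 6, length = 1, mean = 6/1 ≈ 6.000
  cycle 1 → 1: weight = 1, length = 1, mean = 1/1 ≈ 1.000
  cycle 2 → 2: weight = 4, length = 1, mean = 4/1 ≈ 4.000
  cycle 0 → 1 → 0: weight = 7, length = 2, mean = 7/2 ≈ 3.500
  cycle 0 → 2 → 0: weight = 8, length = 2, mean = 8/2 ≈ 4.000
  cycle 1 → 0 → 1: weight = 7, length = 2, mean = 7/2 ≈ 3.500
Minimum mean = 1.000, attained e.g. along the cycle 1 → 1 with weight 1 and length 1. So λ(A) = 1/1 = 1.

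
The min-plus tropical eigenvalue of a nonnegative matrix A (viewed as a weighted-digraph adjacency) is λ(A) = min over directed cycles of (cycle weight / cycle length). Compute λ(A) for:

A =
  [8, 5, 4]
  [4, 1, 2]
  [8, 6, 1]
λ(A) = 1

Enumerate directed cycles and compute their means (weight / length). Sample:
  cycle 0 → 0: weight = 8, length = 1, mean = 8/1 ≈ 8.000
  cycle 1 → 1: weight = 1, length = 1, mean = 1/1 ≈ 1.000
  cycle 2 → 2: weight = 1, length = 1, mean = 1/1 ≈ 1.000
  cycle 0 → 1 → 0: weight = 9, length = 2, mean = 9/2 ≈ 4.500
  cycle 0 → 2 → 0: weight = 12, length = 2, mean = 12/2 ≈ 6.000
  cycle 1 → 0 → 1: weight = 9, length = 2, mean = 9/2 ≈ 4.500
Minimum mean = 1.000, attained e.g. along the cycle 1 → 1 with weight 1 and length 1. So λ(A) = 1/1 = 1.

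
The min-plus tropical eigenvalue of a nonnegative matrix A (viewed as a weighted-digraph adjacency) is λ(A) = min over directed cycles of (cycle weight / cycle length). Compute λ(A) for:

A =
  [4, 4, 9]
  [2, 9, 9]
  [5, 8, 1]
λ(A) = 1

Enumerate directed cycles and compute their means (weight / length). Sample:
  cycle 0 → 0: weight = 4, length = 1, mean = 4/1 ≈ 4.000
  cycle 1 → 1: weight = 9, length = 1, mean = 9/1 ≈ 9.000
  cycle 2 → 2: weight = 1, length = 1, mean = 1/1 ≈ 1.000
  cycle 0 → 1 → 0: weight = 6, length = 2, mean = 6/2 ≈ 3.000
  cycle 0 → 2 → 0: weight = 14, length = 2, mean = 14/2 ≈ 7.000
  cycle 1 → 0 → 1: weight = 6, length = 2, mean = 6/2 ≈ 3.000
Minimum mean = 1.000, attained e.g. along the cycle 2 → 2 with weight 1 and length 1. So λ(A) = 1/1 = 1.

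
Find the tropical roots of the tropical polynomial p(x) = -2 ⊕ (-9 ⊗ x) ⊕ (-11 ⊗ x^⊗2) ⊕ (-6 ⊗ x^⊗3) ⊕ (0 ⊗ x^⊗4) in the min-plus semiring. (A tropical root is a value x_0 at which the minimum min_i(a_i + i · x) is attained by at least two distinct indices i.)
Roots: {-6, -5, 2, 7}

Each tropical root is a break point of the lower envelope of the lines y = a_i + i · x (there are 5 lines, with slopes 0, 1, ..., 4). Only the lines that attain the minimum somewhere contribute to roots; other lines are dominated. Here the surviving (envelope) indices are i = 4, i = 3, i = 2, i = 1, i = 0.
Intersections between consecutive envelope lines give the roots: for adjacent envelope indices i < j the intersection is x = (a_i − a_j) / (j − i). Reading off the sorted break points: {-6, -5, 2, 7}.
Verification: at each break x_0, at least two indices attain the minimum of min_i(a_i + i · x_0).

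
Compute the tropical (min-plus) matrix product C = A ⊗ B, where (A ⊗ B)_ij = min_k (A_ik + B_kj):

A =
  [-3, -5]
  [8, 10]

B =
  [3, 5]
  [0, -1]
A ⊗ B =
  [-5, -6]
  [10, 9]

Apply the min-plus product entry-by-entry:
  C[0][0] = min over k of (A[0][0] + B[0][0] = -3 + 3 = 0, A[0][1] + B[1][0] = -5 + 0 = -5) = -5 (attained at k = 1)
  C[0][1] = min over k of (A[0][0] + B[0][1] = -3 + 5 = 2, A[0][1] + B[1][1] = -5 + -1 = -6) = -6 (attained at k = 1)
  C[1][0] = min over k of (A[1][0] + B[0][0] = 8 + 3 = 11, A[1][1] + B[1][0] = 10 + 0 = 10) = 10 (attained at k = 1)
  C[1][1] = min over k of (A[1][0] + B[0][1] = 8 + 5 = 13, A[1][1] + B[1][1] = 10 + -1 = 9) = 9 (attained at k = 1)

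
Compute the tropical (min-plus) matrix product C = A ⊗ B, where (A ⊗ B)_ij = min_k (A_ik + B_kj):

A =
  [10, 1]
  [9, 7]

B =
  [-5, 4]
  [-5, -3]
A ⊗ B =
  [-4, -2]
  [2, 4]

Apply the min-plus product entry-by-entry:
  C[0][0] = min over k of (A[0][0] + B[0][0] = 10 + -5 = 5, A[0][1] + B[1][0] = 1 + -5 = -4) = -4 (attained at k = 1)
  C[0][1] = min over k of (A[0][0] + B[0][1] = 10 + 4 = 14, A[0][1] + B[1][1] = 1 + -3 = -2) = -2 (attained at k = 1)
  C[1][0] = min over k of (A[1][0] + B[0][0] = 9 + -5 = 4, A[1][1] + B[1][0] = 7 + -5 = 2) = 2 (attained at k = 1)
  C[1][1] = min over k of (A[1][0] + B[0][1] = 9 + 4 = 13, A[1][1] + B[1][1] = 7 + -3 = 4) = 4 (attained at k = 1)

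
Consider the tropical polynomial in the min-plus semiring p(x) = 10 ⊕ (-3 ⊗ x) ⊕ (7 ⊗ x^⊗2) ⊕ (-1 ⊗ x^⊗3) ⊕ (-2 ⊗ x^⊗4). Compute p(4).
p(4) = 1

A tropical monomial a ⊗ x^⊗i evaluates to a + i · x. Evaluating each term at x = 4:
  Term 0 contributes 10 + 0 · 4 = 10
  Term 1 contributes -3 + 1 · 4 = 1
  Term 2 contributes 7 + 2 · 4 = 15
  Term 3 contributes -1 + 3 · 4 = 11
  Term 4 contributes -2 + 4 · 4 = 14
p(4) = ⊕ of these = min[10, 1, 15, 11, 14] = 1.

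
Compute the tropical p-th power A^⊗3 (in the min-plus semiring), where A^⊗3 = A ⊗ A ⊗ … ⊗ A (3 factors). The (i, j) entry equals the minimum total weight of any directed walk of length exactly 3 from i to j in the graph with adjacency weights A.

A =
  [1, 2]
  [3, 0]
A^⊗3 =
  [3, 2]
  [3, 0]

Each entry (A^⊗3)_ij equals the minimum over all length-3 walks i = v_0 → v_1 → … → v_3 = j of Σ_t A[v_t][v_{t+1}]. For example, for (i, j) = (0, 1) we minimise over 4 possible intermediate vertex sequences; the minimum is 2, attained along the walk 0 → 1 → 1 → 1.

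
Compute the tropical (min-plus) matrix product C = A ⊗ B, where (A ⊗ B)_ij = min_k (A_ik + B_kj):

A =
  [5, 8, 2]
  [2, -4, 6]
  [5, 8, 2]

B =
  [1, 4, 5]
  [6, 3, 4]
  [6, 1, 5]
A ⊗ B =
  [6, 3, 7]
  [2, -1, 0]
  [6, 3, 7]

Apply the min-plus product entry-by-entry:
  C[0][0] = min over k of (A[0][0] + B[0][0] = 5 + 1 = 6, A[0][1] + B[1][0] = 8 + 6 = 14, A[0][2] + B[2][0] = 2 + 6 = 8) = 6 (attained at k = 0)
  C[0][1] = min over k of (A[0][0] + B[0][1] = 5 + 4 = 9, A[0][1] + B[1][1] = 8 + 3 = 11, A[0][2] + B[2][1] = 2 + 1 = 3) = 3 (attained at k = 2)
  C[0][2] = min over k of (A[0][0] + B[0][2] = 5 + 5 = 10, A[0][1] + B[1][2] = 8 + 4 = 12, A[0][2] + B[2][2] = 2 + 5 = 7) = 7 (attained at k = 2)
  C[1][0] = min over k of (A[1][0] + B[0][0] = 2 + 1 = 3, A[1][1] + B[1][0] = -4 + 6 = 2, A[1][2] + B[2][0] = 6 + 6 = 12) = 2 (attained at k = 1)
  C[1][1] = min over k of (A[1][0] + B[0][1] = 2 + 4 = 6, A[1][1] + B[1][1] = -4 + 3 = -1, A[1][2] + B[2][1] = 6 + 1 = 7) = -1 (attained at k = 1)
  C[1][2] = min over k of (A[1][0] + B[0][2] = 2 + 5 = 7, A[1][1] + B[1][2] = -4 + 4 = 0, A[1][2] + B[2][2] = 6 + 5 = 11) = 0 (attained at k = 1)
  C[2][0] = min over k of (A[2][0] + B[0][0] = 5 + 1 = 6, A[2][1] + B[1][0] = 8 + 6 = 14, A[2][2] + B[2][0] = 2 + 6 = 8) = 6 (attained at k = 0)
  C[2][1] = min over k of (A[2][0] + B[0][1] = 5 + 4 = 9, A[2][1] + B[1][1] = 8 + 3 = 11, A[2][2] + B[2][1] = 2 + 1 = 3) = 3 (attained at k = 2)
  C[2][2] = min over k of (A[2][0] + B[0][2] = 5 + 5 = 10, A[2][1] + B[1][2] = 8 + 4 = 12, A[2][2] + B[2][2] = 2 + 5 = 7) = 7 (attained at k = 2)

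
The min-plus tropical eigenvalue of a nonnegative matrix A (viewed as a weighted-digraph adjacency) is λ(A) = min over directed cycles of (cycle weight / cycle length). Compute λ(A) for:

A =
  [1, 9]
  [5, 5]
λ(A) = 1

Enumerate directed cycles and compute their means (weight / length). Sample:
  cycle 0 → 0: weight = 1, length = 1, mean = 1/1 ≈ 1.000
  cycle 1 → 1: weight = 5, length = 1, mean = 5/1 ≈ 5.000
  cycle 0 → 1 → 0: weight = 14, length = 2, mean = 14/2 ≈ 7.000
  cycle 1 → 0 → 1: weight = 14, length = 2, mean = 14/2 ≈ 7.000
Minimum mean = 1.000, attained e.g. along the cycle 0 → 0 with weight 1 and length 1. So λ(A) = 1/1 = 1.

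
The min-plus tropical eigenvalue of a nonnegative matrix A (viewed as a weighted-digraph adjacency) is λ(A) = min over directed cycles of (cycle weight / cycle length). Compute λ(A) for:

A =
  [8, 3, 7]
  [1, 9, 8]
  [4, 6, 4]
λ(A) = 2

Enumerate directed cycles and compute their means (weight / length). Sample:
  cycle 0 → 0: weight = 8, length = 1, mean = 8/1 ≈ 8.000
  cycle 1 → 1: weight = 9, length = 1, mean = 9/1 ≈ 9.000
  cycle 2 → 2: weight = 4, length = 1, mean = 4/1 ≈ 4.000
  cycle 0 → 1 → 0: weight = 4, length = 2, mean = 4/2 ≈ 2.000
  cycle 0 → 2 → 0: weight = 11, length = 2, mean = 11/2 ≈ 5.500
  cycle 1 → 0 → 1: weight = 4, length = 2, mean = 4/2 ≈ 2.000
Minimum mean = 2.000, attained e.g. along the cycle 0 → 1 → 0 with weight 4 and length 2. So λ(A) = 4/2 = 2.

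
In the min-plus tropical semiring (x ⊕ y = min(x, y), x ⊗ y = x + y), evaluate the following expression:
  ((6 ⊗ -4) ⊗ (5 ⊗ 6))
((6 ⊗ -4) ⊗ (5 ⊗ 6)) = 13

Expand innermost to outermost. Recall ⊕ takes the minimum of its arguments and ⊗ takes their sum. Working out the expression ((6 ⊗ -4) ⊗ (5 ⊗ 6)) gives 13.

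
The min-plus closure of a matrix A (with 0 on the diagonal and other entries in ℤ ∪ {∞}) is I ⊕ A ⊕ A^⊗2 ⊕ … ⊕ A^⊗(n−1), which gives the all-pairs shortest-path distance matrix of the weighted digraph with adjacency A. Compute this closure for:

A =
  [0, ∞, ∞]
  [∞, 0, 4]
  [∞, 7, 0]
Closure =
  [0, ∞, ∞]
  [∞, 0, 4]
  [∞, 7, 0]

This is the Floyd-Warshall all-pairs shortest-path computation. For each intermediate vertex k = 0, 1, …, 2, update dist[i][j] ← min(dist[i][j], dist[i][k] + dist[k][j]). The final matrix gives, for each (i, j), the minimum total weight of any directed path from i to j (possibly empty when i = j).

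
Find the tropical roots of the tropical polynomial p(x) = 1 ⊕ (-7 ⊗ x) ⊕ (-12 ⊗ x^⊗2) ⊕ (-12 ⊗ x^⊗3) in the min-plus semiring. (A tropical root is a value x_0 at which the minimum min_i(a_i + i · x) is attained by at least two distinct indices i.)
Roots: {0, 5, 8}

Each tropical root is a break point of the lower envelope of the lines y = a_i + i · x (there are 4 lines, with slopes 0, 1, ..., 3). Only the lines that attain the minimum somewhere contribute to roots; other lines are dominated. Here the surviving (envelope) indices are i = 3, i = 2, i = 1, i = 0.
Intersections between consecutive envelope lines give the roots: for adjacent envelope indices i < j the intersection is x = (a_i − a_j) / (j − i). Reading off the sorted break points: {0, 5, 8}.
Verification: at each break x_0, at least two indices attain the minimum of min_i(a_i + i · x_0).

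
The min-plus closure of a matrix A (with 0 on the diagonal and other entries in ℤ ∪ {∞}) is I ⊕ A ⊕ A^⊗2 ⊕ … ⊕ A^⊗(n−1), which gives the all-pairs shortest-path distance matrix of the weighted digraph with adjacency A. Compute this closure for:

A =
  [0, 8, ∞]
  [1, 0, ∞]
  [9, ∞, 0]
Closure =
  [0, 8, ∞]
  [1, 0, ∞]
  [9, 17, 0]

This is the Floyd-Warshall all-pairs shortest-path computation. For each intermediate vertex k = 0, 1, …, 2, update dist[i][j] ← min(dist[i][j], dist[i][k] + dist[k][j]). The final matrix gives, for each (i, j), the minimum total weight of any directed path from i to j (possibly empty when i = j).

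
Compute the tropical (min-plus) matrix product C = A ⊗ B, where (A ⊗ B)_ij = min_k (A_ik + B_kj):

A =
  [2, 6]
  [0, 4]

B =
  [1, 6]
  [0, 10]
A ⊗ B =
  [3, 8]
  [1, 6]

Apply the min-plus product entry-by-entry:
  C[0][0] = min over k of (A[0][0] + B[0][0] = 2 + 1 = 3, A[0][1] + B[1][0] = 6 + 0 = 6) = 3 (attained at k = 0)
  C[0][1] = min over k of (A[0][0] + B[0][1] = 2 + 6 = 8, A[0][1] + B[1][1] = 6 + 10 = 16) = 8 (attained at k = 0)
  C[1][0] = min over k of (A[1][0] + B[0][0] = 0 + 1 = 1, A[1][1] + B[1][0] = 4 + 0 = 4) = 1 (attained at k = 0)
  C[1][1] = min over k of (A[1][0] + B[0][1] = 0 + 6 = 6, A[1][1] + B[1][1] = 4 + 10 = 14) = 6 (attained at k = 0)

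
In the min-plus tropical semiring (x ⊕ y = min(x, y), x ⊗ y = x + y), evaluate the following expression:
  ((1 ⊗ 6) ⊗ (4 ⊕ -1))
((1 ⊗ 6) ⊗ (4 ⊕ -1)) = 6

Expand innermost to outermost. Recall ⊕ takes the minimum of its arguments and ⊗ takes their sum. Working out the expression ((1 ⊗ 6) ⊗ (4 ⊕ -1)) gives 6.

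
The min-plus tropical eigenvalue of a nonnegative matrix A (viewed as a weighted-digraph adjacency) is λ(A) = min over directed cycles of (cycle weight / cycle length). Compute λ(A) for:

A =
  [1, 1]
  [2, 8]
λ(A) = 1

Enumerate directed cycles and compute their means (weight / length). Sample:
  cycle 0 → 0: weight = 1, length = 1, mean = 1/1 ≈ 1.000
  cycle 1 → 1: weight = 8, length = 1, mean = 8/1 ≈ 8.000
  cycle 0 → 1 → 0: weight = 3, length = 2, mean = 3/2 ≈ 1.500
  cycle 1 → 0 → 1: weight = 3, length = 2, mean = 3/2 ≈ 1.500
Minimum mean = 1.000, attained e.g. along the cycle 0 → 0 with weight 1 and length 1. So λ(A) = 1/1 = 1.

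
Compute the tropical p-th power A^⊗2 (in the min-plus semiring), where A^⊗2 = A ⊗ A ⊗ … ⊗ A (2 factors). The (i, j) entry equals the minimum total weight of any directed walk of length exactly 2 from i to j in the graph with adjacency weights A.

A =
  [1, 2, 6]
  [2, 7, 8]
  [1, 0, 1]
A^⊗2 =
  [2, 3, 7]
  [3, 4, 8]
  [2, 1, 2]

Each entry (A^⊗2)_ij equals the minimum over all length-2 walks i = v_0 → v_1 → … → v_2 = j of Σ_t A[v_t][v_{t+1}]. For example, for (i, j) = (0, 2) we minimise over 3 possible intermediate vertex sequences; the minimum is 7, attained along the walk 0 → 0 → 2.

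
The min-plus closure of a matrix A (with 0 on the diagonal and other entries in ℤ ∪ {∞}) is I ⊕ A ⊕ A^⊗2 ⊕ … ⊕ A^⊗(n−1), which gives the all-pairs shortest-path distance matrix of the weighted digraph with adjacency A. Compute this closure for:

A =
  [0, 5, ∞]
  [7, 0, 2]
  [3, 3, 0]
Closure =
  [0, 5, 7]
  [5, 0, 2]
  [3, 3, 0]

This is the Floyd-Warshall all-pairs shortest-path computation. For each intermediate vertex k = 0, 1, …, 2, update dist[i][j] ← min(dist[i][j], dist[i][k] + dist[k][j]). The final matrix gives, for each (i, j), the minimum total weight of any directed path from i to j (possibly empty when i = j).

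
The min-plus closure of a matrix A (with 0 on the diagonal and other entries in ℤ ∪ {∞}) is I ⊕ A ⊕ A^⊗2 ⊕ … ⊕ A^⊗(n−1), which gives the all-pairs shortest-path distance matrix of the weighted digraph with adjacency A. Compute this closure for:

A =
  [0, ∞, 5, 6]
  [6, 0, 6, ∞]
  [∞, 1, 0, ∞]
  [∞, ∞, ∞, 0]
Closure =
  [0, 6, 5, 6]
  [6, 0, 6, 12]
  [7, 1, 0, 13]
  [∞, ∞, ∞, 0]

This is the Floyd-Warshall all-pairs shortest-path computation. For each intermediate vertex k = 0, 1, …, 3, update dist[i][j] ← min(dist[i][j], dist[i][k] + dist[k][j]). The final matrix gives, for each (i, j), the minimum total weight of any directed path from i to j (possibly empty when i = j).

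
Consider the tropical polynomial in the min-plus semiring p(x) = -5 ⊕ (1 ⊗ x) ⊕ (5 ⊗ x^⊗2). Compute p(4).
p(4) = -5

A tropical monomial a ⊗ x^⊗i evaluates to a + i · x. Evaluating each term at x = 4:
  Term 0 contributes -5 + 0 · 4 = -5
  Term 1 contributes 1 + 1 · 4 = 5
  Term 2 contributes 5 + 2 · 4 = 13
p(4) = ⊕ of these = min[-5, 5, 13] = -5.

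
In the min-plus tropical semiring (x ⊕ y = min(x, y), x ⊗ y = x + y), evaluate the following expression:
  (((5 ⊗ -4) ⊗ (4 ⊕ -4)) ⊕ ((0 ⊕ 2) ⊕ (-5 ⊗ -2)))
(((5 ⊗ -4) ⊗ (4 ⊕ -4)) ⊕ ((0 ⊕ 2) ⊕ (-5 ⊗ -2))) = -7

Expand innermost to outermost. Recall ⊕ takes the minimum of its arguments and ⊗ takes their sum. Working out the expression (((5 ⊗ -4) ⊗ (4 ⊕ -4)) ⊕ ((0 ⊕ 2) ⊕ (-5 ⊗ -2))) gives -7.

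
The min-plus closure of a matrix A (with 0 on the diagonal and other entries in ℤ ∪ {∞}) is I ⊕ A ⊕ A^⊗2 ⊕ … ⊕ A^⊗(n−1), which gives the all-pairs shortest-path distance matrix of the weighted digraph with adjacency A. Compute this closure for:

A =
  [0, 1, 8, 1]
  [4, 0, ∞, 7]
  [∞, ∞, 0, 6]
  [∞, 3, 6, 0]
Closure =
  [0, 1, 7, 1]
  [4, 0, 11, 5]
  [13, 9, 0, 6]
  [7, 3, 6, 0]

This is the Floyd-Warshall all-pairs shortest-path computation. For each intermediate vertex k = 0, 1, …, 3, update dist[i][j] ← min(dist[i][j], dist[i][k] + dist[k][j]). The final matrix gives, for each (i, j), the minimum total weight of any directed path from i to j (possibly empty when i = j).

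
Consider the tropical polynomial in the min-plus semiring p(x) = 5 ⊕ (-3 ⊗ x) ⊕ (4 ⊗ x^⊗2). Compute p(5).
p(5) = 2

A tropical monomial a ⊗ x^⊗i evaluates to a + i · x. Evaluating each term at x = 5:
  Term 0 contributes 5 + 0 · 5 = 5
  Term 1 contributes -3 + 1 · 5 = 2
  Term 2 contributes 4 + 2 · 5 = 14
p(5) = ⊕ of these = min[5, 2, 14] = 2.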